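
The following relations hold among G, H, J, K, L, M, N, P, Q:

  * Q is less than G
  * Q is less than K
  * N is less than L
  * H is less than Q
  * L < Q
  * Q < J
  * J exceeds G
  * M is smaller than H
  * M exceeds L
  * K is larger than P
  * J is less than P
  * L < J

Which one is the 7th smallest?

Piecing the relations together gives one ordering: N < L < M < H < Q < G < J < P < K.
Counting 7 from the smallest end gives J.

J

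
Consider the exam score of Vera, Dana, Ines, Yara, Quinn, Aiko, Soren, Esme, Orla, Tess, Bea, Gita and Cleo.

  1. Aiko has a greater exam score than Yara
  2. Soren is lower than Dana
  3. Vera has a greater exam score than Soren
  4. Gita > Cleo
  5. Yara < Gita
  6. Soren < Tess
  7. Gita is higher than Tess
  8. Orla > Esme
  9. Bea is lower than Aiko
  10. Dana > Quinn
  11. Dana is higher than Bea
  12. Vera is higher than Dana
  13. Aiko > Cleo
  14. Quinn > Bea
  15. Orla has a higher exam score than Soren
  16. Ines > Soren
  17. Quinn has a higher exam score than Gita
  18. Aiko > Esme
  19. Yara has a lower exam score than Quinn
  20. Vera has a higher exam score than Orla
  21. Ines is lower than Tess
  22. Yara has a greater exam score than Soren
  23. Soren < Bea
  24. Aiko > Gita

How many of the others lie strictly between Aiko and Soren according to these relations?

The relations place Soren below Aiko. An element lies strictly between them when it is forced above Soren and also forced below Aiko.
Above Soren: {Ines, Tess, Bea, Yara, Gita, Quinn, Orla, Dana, Vera}. Below Aiko: {Cleo, Esme, Ines, Tess, Bea, Yara, Gita}.
Intersection: {Ines, Tess, Bea, Yara, Gita} — 5.

5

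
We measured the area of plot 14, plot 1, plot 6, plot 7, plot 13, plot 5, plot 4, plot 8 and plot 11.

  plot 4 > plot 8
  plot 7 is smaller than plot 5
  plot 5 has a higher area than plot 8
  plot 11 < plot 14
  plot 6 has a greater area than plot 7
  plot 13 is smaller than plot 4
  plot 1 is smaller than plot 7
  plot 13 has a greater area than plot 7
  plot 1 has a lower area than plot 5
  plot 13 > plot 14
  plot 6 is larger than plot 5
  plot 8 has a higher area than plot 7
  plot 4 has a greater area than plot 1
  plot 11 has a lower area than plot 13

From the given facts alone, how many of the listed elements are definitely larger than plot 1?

The elements the relations force above plot 1 are plot 7, plot 8, plot 13, plot 5, plot 6, plot 4 — no chain reaches any other.
That is 6.

6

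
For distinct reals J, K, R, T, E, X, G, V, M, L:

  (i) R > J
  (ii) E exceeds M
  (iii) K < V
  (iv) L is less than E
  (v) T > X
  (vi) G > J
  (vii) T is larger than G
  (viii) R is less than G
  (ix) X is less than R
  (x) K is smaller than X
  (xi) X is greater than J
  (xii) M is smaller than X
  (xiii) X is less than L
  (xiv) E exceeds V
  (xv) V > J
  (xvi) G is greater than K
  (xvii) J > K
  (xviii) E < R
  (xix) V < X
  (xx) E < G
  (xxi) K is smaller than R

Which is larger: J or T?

T

Following the relations from J: J < V < X < L < E < R < G < T.
So J < T; T is the larger of the two.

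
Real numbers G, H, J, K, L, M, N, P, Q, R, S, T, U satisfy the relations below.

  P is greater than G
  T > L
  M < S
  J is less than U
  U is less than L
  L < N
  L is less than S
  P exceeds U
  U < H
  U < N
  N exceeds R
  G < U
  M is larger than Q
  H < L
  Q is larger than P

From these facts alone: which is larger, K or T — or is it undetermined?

Following every chain through K: nothing is chained to K.
T is not reached, and no chain runs the other way from T to K.
So the given relations leave the order of K and T undetermined.

undetermined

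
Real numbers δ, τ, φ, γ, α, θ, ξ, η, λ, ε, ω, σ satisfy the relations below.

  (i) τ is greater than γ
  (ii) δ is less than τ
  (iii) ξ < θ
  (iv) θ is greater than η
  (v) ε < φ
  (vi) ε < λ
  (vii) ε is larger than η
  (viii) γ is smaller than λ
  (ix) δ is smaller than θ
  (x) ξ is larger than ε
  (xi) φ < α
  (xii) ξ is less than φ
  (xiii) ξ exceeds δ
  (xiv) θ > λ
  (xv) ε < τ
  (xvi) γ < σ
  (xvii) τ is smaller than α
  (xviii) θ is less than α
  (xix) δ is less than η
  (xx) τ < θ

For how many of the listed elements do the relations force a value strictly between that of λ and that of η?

1

The relations place η below λ. An element lies strictly between them when it is forced above η and also forced below λ.
Above η: {ε, ξ, τ, θ, φ, α}. Below λ: {δ, ε, γ}.
Intersection: {ε} — 1.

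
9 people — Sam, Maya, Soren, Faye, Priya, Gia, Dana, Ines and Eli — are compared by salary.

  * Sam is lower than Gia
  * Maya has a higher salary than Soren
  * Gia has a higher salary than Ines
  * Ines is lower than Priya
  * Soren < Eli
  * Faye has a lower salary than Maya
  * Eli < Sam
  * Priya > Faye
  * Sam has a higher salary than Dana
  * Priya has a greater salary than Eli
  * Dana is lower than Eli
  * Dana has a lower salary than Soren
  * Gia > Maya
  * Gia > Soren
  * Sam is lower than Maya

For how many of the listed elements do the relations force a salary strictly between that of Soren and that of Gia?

Chaining upward from Soren reaches: Eli, Sam, Maya, Priya.
Chaining downward from Gia reaches: Faye, Dana, Ines, Eli, Sam, Maya.
Strictly between Soren and Gia are those in both lists: Eli, Sam, Maya — 3 elements.

3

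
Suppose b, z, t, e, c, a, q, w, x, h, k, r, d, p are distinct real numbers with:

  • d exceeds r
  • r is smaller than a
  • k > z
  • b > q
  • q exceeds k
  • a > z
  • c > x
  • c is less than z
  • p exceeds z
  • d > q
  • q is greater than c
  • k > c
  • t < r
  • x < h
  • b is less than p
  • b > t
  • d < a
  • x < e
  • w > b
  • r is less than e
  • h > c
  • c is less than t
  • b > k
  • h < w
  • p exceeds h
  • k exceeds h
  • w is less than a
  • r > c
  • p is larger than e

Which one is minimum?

x

c is not least since x < c; t is not least since c < t; h is not least since c < h; z is not least since c < z; k is not least since z < k; q is not least since c < q; r is not least since t < r; e is not least since x < e; d is not least since r < d; b is not least since k < b; p is not least since z < p; w is not least since b < w; a is not least since w < a.
Only x has nothing below it, so x is the minimum.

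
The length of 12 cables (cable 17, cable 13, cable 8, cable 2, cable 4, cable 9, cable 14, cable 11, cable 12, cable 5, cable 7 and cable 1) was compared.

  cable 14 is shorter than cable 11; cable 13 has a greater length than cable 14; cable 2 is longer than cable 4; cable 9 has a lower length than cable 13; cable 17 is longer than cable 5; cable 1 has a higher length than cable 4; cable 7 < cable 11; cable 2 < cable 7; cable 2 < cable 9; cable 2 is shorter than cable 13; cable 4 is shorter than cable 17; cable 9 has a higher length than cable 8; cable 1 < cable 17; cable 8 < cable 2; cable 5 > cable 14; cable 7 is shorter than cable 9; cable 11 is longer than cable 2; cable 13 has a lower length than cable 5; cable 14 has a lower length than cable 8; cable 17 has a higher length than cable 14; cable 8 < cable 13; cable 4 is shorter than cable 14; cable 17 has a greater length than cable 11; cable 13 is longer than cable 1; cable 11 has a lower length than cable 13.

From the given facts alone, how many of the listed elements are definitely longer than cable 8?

7

From cable 8 the given relations immediately reach cable 2, cable 9, cable 13.
From those, cable 7, cable 11, cable 5 — 6 in total.
From those, cable 17 — 7 in total.
Nothing else is reachable above cable 8; 7 in all.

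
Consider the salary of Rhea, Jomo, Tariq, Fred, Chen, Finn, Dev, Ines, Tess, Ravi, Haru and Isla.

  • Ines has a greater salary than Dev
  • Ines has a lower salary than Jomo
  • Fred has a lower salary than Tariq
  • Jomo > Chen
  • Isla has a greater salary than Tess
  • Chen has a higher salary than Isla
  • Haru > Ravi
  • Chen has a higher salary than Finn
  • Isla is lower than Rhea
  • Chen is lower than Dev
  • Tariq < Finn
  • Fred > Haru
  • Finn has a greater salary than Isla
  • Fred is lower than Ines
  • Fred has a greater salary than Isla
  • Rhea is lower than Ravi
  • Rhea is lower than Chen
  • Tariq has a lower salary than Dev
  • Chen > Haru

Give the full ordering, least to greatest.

The consecutive links are each given: Tess < Isla; Isla < Rhea; Rhea < Ravi; Ravi < Haru; Haru < Fred; Fred < Tariq; Tariq < Finn; Finn < Chen; Chen < Dev; Dev < Ines; Ines < Jomo.

Tess < Isla < Rhea < Ravi < Haru < Fred < Tariq < Finn < Chen < Dev < Ines < Jomo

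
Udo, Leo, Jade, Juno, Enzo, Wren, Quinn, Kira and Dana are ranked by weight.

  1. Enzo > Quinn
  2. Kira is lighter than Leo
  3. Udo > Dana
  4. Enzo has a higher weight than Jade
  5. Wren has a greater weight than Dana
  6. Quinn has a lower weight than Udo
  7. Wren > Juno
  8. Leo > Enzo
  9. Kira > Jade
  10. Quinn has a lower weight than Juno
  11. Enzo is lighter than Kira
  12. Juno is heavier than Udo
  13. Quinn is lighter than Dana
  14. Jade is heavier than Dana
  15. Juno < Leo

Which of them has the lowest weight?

Quinn

Chaining upward from Quinn: directly above it, Dana, Udo, Juno, Enzo; then Jade, Kira, Wren, Leo.
That covers every other element, and nothing is given below Quinn, so Quinn is the lowest weight.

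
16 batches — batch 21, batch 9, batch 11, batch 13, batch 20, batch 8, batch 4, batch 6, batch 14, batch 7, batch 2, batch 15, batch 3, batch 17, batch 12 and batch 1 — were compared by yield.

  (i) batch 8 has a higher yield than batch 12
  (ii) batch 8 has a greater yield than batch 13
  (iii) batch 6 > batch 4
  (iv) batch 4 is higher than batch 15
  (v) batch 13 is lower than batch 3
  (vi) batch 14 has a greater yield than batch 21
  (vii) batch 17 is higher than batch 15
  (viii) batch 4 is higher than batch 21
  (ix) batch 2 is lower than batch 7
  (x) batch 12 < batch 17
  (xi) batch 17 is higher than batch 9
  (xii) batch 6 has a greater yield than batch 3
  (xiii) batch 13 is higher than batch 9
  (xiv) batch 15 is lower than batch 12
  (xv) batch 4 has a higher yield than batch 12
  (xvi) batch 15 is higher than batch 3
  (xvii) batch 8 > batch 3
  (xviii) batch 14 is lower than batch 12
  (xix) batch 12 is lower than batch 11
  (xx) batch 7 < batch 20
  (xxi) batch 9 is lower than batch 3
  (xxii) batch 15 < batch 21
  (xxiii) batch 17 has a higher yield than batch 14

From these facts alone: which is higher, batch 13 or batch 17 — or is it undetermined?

batch 13 < batch 3 < batch 15 < batch 21 < batch 14 < batch 12 < batch 17, by transitivity through batch 3, batch 15, batch 21, batch 14, batch 12.
So batch 17 is higher.

batch 17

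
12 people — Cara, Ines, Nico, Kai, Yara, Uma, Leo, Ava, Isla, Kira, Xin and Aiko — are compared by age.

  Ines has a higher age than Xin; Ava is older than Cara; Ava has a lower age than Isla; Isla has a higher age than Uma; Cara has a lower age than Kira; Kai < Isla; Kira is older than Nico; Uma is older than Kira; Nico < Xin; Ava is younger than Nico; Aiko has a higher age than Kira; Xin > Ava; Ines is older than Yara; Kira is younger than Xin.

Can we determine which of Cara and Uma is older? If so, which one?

The relevant relations are Cara < Ava; Ava < Nico; Nico < Kira; Kira < Uma.
Chaining these gives Cara < Ava < Nico < Kira < Uma.
So Uma is older.

Uma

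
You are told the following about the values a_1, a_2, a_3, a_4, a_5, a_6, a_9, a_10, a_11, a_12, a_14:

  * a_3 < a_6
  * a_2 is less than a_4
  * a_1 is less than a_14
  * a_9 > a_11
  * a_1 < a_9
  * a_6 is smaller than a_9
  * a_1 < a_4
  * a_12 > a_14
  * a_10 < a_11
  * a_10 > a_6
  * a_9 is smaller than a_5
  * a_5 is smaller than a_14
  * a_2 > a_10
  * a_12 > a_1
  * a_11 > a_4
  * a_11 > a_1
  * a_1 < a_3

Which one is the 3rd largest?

Chaining the given pairs: a_1 < a_3 < a_6 < a_10 < a_2 < a_4 < a_11 < a_9 < a_5 < a_14 < a_12.
The 3rd largest is a_5.

a_5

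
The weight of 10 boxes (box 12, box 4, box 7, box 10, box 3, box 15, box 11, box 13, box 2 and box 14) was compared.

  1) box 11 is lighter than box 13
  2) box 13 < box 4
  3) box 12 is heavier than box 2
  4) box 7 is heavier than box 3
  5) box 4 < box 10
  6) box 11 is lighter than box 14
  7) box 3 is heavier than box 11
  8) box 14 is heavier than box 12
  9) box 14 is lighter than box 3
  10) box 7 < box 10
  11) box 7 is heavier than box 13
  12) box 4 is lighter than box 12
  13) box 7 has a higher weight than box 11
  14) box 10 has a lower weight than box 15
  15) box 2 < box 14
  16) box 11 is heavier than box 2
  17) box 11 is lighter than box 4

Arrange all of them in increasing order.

box 2 < box 11 < box 13 < box 4 < box 12 < box 14 < box 3 < box 7 < box 10 < box 15

Nothing is placed below box 2, so it is least; from there box 2 < box 11; box 11 < box 13; box 13 < box 4; box 4 < box 12; box 12 < box 14; box 14 < box 3; box 3 < box 7; box 7 < box 10; box 10 < box 15, each given directly.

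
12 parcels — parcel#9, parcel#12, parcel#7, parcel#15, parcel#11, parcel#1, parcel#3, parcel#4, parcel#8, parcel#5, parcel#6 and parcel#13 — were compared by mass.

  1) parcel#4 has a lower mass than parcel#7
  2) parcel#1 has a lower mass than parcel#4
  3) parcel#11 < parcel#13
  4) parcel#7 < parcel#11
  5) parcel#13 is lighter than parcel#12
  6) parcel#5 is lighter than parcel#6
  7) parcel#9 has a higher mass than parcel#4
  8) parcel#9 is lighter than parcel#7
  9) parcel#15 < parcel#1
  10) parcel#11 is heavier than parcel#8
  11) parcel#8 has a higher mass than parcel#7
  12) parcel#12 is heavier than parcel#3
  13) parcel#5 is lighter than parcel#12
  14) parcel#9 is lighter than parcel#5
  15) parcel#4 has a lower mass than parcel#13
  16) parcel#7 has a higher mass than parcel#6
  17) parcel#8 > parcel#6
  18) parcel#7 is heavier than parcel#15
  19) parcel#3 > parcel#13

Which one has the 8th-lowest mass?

Piecing the relations together gives one ordering: parcel#15 < parcel#1 < parcel#4 < parcel#9 < parcel#5 < parcel#6 < parcel#7 < parcel#8 < parcel#11 < parcel#13 < parcel#3 < parcel#12.
Counting 8 from the smallest end gives parcel#8.

parcel#8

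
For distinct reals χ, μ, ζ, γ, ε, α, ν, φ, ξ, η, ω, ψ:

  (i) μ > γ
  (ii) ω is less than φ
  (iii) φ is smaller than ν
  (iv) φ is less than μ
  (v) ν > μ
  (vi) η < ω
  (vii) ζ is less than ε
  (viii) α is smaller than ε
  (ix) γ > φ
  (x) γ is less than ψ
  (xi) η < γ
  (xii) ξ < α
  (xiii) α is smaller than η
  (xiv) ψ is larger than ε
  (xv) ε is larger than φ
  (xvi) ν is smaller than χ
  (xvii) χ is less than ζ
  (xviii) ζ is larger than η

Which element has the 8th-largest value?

Chaining the given pairs: ξ < α < η < ω < φ < γ < μ < ν < χ < ζ < ε < ψ.
Counting 8 from the largest end gives φ.

φ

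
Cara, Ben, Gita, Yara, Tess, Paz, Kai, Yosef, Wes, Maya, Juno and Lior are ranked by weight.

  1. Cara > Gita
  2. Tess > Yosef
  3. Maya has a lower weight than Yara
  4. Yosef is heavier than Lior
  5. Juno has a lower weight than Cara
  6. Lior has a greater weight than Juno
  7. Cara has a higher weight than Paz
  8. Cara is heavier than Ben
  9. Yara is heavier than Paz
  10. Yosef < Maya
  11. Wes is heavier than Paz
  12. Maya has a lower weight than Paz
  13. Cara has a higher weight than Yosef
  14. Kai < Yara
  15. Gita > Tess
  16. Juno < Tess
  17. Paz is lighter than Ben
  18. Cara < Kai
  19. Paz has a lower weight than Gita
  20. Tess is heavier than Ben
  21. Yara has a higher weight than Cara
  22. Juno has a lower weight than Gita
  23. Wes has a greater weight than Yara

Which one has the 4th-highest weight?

Chaining the given pairs: Juno < Lior < Yosef < Maya < Paz < Ben < Tess < Gita < Cara < Kai < Yara < Wes.
The 4th largest is Cara.

Cara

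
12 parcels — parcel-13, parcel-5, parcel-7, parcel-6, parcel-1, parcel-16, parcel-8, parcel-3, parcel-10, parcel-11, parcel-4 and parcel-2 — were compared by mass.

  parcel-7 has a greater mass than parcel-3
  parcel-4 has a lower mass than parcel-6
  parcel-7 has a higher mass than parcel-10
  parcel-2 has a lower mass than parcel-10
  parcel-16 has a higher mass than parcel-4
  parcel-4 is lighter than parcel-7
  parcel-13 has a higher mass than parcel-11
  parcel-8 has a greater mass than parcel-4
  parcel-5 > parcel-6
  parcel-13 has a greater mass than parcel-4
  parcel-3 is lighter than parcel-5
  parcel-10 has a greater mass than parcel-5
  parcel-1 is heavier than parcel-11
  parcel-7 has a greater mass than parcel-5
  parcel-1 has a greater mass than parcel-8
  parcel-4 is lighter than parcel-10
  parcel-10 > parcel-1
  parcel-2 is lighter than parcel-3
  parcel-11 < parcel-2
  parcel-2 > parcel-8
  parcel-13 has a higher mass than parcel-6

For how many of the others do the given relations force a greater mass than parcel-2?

4

From parcel-2 the given relations immediately reach parcel-3, parcel-10.
From those, parcel-5, parcel-7 — 4 in total.
No other element is forced above parcel-2 by the given relations, so the count is 4.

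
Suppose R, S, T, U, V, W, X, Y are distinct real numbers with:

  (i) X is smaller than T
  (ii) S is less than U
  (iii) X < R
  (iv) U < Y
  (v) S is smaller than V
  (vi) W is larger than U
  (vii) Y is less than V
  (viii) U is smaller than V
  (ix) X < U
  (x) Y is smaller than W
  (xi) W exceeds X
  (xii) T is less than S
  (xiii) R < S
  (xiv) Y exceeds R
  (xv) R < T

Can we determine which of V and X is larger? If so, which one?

V

Link the given pairs in sequence: X < R; R < T; T < S; S < U; U < Y; Y < V.
Together: X < R < T < S < U < Y < V.
So V is larger.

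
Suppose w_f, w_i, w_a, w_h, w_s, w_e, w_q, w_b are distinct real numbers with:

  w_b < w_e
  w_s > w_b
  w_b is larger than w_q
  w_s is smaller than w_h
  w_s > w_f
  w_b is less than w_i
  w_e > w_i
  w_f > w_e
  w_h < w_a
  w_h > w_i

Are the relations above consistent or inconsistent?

The single ordering w_q < w_b < w_i < w_e < w_f < w_s < w_h < w_a satisfies every listed relation, so no contradiction arises.

consistent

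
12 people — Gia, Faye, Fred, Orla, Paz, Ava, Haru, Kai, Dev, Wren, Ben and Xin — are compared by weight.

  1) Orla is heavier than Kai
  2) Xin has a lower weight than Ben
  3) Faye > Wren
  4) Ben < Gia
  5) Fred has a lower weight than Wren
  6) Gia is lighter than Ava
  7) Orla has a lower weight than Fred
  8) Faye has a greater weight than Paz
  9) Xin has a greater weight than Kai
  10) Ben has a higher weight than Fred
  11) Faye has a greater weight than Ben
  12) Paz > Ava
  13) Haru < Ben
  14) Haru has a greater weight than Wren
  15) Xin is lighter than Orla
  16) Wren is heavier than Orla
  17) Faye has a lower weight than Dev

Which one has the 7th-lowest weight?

Ben

The consecutive relations fix a unique order: Kai < Xin < Orla < Fred < Wren < Haru < Ben < Gia < Ava < Paz < Faye < Dev.
Counting 7 from the smallest end gives Ben.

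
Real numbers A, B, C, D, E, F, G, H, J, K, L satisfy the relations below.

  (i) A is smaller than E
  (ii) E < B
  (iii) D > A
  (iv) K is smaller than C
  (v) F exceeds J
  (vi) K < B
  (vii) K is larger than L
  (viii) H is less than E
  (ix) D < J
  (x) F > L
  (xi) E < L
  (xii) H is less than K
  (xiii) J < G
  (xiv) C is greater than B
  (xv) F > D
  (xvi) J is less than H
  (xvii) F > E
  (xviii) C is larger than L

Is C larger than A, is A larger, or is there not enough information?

C

Following the relations from A: A < D < J < H < E < L < K < B < C.
So C is larger.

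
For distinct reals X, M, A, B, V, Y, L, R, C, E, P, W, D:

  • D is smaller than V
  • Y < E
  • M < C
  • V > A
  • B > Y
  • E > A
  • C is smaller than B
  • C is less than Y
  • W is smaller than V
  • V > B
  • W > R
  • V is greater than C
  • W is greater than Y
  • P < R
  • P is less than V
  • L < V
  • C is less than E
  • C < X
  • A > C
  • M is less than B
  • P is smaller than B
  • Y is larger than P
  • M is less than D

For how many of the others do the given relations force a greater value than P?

6

From P the given relations immediately reach Y, R, B, V.
From those, E, W — 6 in total.
Nothing else is reachable above P; 6 in all.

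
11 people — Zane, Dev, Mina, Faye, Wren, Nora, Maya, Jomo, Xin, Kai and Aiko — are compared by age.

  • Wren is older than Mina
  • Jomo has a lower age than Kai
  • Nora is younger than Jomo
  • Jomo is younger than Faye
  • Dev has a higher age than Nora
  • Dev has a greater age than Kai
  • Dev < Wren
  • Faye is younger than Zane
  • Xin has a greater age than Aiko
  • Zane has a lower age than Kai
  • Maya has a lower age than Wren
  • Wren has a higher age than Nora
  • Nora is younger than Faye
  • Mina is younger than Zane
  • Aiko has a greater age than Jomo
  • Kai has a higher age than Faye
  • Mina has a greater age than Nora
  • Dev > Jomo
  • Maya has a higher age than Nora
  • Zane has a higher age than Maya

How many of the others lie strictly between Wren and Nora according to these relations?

Chaining upward from Nora reaches: Maya, Mina, Jomo, Aiko, Xin, Faye, Zane, Kai, Dev.
Chaining downward from Wren reaches: Maya, Mina, Jomo, Faye, Zane, Kai, Dev.
Strictly between Nora and Wren are those in both lists: Maya, Mina, Jomo, Faye, Zane, Kai, Dev — 7 elements.

7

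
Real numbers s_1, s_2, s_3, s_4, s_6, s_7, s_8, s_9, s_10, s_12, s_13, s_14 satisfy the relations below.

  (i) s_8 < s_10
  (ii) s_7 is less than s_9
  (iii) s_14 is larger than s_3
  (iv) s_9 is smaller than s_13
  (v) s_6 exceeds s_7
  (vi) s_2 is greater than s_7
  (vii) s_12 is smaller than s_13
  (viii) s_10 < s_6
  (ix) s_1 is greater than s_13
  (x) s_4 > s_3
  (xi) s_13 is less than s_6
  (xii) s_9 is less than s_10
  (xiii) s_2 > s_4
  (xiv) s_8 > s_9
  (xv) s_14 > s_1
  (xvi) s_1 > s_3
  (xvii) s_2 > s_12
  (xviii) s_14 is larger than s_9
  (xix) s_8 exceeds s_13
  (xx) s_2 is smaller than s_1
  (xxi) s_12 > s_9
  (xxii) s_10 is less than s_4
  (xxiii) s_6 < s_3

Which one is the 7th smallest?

Piecing the relations together gives one ordering: s_7 < s_9 < s_12 < s_13 < s_8 < s_10 < s_6 < s_3 < s_4 < s_2 < s_1 < s_14.
Counting 7 from the smallest end gives s_6.

s_6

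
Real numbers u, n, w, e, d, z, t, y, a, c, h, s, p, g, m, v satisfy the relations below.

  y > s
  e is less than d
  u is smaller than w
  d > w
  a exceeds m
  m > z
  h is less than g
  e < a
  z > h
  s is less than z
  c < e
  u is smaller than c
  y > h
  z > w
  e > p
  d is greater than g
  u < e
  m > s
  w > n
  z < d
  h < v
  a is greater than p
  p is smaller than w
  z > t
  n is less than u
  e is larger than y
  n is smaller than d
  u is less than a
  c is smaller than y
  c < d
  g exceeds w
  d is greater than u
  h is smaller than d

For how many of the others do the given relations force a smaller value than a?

Directly below a: p, u, e, m.
One step further: n, s, c, y, z (9 so far).
One step further: t, h, w (12 so far).
No other element is forced below a by the given relations, so the count is 12.

12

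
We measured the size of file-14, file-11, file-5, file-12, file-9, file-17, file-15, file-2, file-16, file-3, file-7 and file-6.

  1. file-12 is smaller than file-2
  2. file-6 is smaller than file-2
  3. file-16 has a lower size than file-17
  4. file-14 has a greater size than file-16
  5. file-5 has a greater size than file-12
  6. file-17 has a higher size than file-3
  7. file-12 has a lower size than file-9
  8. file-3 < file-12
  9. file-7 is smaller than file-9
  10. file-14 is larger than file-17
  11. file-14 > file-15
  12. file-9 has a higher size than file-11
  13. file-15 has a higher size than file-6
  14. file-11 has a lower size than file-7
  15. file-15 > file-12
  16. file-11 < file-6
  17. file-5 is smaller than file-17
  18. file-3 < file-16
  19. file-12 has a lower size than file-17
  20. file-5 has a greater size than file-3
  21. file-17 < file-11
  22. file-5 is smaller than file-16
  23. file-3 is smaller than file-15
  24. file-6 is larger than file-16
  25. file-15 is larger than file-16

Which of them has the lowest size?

file-12 is not least since file-3 < file-12; file-5 is not least since file-3 < file-5; file-16 is not least since file-3 < file-16; file-17 is not least since file-16 < file-17; file-11 is not least since file-17 < file-11; file-6 is not least since file-11 < file-6; file-15 is not least since file-16 < file-15; file-7 is not least since file-11 < file-7; file-14 is not least since file-17 < file-14; file-9 is not least since file-11 < file-9; file-2 is not least since file-6 < file-2.
Only file-3 has nothing below it, so file-3 is the lowest size.

file-3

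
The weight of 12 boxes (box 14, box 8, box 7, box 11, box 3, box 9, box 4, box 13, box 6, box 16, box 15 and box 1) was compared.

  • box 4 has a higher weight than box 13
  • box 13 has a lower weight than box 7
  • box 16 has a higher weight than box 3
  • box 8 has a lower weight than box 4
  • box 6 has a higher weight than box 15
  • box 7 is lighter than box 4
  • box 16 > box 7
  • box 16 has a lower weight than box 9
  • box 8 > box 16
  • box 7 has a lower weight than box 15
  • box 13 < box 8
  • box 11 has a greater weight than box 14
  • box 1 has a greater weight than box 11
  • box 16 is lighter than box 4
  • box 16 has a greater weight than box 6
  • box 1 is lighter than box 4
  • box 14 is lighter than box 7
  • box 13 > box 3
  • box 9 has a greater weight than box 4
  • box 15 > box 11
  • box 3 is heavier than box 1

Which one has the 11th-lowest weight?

box 4

Chaining the given pairs: box 14 < box 11 < box 1 < box 3 < box 13 < box 7 < box 15 < box 6 < box 16 < box 8 < box 4 < box 9.
The 11th smallest is box 4.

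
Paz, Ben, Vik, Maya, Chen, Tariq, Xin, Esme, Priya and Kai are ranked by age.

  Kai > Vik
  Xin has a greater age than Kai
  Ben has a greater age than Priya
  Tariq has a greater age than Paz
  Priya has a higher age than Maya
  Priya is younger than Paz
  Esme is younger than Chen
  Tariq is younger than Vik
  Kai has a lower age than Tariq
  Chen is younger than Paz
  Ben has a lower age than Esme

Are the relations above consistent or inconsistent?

inconsistent

Chaining the given relations yields Tariq < Vik < Kai, so Tariq < Kai. But one relation states Kai < Tariq. These cannot both hold.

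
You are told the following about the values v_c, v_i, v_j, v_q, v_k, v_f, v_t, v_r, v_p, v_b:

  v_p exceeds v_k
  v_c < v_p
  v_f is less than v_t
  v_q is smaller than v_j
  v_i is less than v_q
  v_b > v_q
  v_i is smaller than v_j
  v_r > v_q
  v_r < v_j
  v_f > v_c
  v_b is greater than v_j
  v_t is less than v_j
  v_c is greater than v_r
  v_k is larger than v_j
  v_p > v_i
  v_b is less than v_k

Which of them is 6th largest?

Piecing the relations together gives one ordering: v_i < v_q < v_r < v_c < v_f < v_t < v_j < v_b < v_k < v_p.
The 6th largest is v_f.

v_f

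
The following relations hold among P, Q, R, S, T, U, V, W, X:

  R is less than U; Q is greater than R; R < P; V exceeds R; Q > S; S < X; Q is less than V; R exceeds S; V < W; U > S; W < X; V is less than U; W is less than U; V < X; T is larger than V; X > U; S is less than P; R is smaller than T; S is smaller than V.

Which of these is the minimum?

Chaining upward from S: directly above it, R, Q, V, P, U, X; then W, T.
That covers every other element, and nothing is given below S, so S is the minimum.

S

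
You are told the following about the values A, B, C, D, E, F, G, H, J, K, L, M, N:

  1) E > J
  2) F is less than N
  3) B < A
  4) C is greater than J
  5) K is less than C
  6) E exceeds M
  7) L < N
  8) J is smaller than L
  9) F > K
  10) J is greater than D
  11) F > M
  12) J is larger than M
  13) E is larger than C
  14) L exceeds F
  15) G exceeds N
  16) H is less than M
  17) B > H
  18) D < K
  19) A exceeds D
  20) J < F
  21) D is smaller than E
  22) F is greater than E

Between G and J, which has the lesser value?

J

Chaining the given relations: J < C < E < F < L < N < G.
So J < G; J is the smaller of the two.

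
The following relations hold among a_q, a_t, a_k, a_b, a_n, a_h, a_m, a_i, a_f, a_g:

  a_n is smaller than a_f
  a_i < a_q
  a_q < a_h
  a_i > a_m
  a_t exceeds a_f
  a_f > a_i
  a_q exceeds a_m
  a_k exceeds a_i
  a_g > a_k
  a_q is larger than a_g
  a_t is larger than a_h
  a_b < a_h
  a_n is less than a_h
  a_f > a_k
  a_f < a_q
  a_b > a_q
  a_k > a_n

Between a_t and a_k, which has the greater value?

The relevant relations are a_k < a_g; a_g < a_q; a_q < a_b; a_b < a_h; a_h < a_t.
Together: a_k < a_g < a_q < a_b < a_h < a_t.
So a_k < a_t; a_t is the larger of the two.

a_t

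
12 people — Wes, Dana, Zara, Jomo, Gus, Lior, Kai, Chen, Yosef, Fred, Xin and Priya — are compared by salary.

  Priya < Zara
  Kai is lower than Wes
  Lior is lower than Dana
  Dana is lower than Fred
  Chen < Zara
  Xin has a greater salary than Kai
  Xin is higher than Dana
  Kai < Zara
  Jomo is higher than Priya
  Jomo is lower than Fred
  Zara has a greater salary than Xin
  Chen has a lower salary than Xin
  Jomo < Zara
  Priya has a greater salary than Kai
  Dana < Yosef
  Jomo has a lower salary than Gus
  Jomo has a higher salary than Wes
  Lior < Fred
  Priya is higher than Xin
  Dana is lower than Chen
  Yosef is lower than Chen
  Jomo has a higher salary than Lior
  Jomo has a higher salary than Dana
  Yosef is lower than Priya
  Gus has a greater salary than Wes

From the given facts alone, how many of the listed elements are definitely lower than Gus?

From Gus the given relations immediately reach Wes, Jomo.
From those, Lior, Dana, Kai, Priya — 6 in total.
From those, Yosef, Xin — 8 in total.
From those, Chen — 9 in total.
Nothing else is reachable below Gus; 9 in all.

9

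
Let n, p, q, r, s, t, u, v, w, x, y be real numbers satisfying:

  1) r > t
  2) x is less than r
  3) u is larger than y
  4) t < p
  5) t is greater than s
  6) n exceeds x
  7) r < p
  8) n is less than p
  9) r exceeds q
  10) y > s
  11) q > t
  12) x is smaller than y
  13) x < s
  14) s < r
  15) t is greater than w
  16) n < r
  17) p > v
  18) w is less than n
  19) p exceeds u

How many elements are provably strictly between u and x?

2

Chaining upward from x reaches: s, n, y, t, q, r, p.
Chaining downward from u reaches: s, y.
Strictly between x and u are those in both lists: s, y — 2 elements.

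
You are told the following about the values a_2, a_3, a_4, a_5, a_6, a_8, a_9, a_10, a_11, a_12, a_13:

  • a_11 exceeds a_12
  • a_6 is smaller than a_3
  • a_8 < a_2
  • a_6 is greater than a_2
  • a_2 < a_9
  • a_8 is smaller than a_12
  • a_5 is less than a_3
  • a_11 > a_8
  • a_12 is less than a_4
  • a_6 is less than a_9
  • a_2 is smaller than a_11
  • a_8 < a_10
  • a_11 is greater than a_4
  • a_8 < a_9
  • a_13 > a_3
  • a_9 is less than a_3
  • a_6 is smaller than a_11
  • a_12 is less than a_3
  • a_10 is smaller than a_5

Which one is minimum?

a_8

a_12 is not least since a_8 < a_12; a_10 is not least since a_8 < a_10; a_2 is not least since a_8 < a_2; a_6 is not least since a_2 < a_6; a_9 is not least since a_8 < a_9; a_5 is not least since a_10 < a_5; a_4 is not least since a_12 < a_4; a_11 is not least since a_8 < a_11; a_3 is not least since a_6 < a_3; a_13 is not least since a_3 < a_13.
Only a_8 has nothing below it, so a_8 is the minimum.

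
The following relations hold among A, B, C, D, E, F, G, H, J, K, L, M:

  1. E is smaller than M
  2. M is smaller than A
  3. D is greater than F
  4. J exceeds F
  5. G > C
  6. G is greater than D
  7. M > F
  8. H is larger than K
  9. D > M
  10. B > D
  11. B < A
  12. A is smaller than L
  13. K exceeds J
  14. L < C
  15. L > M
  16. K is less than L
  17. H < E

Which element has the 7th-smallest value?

Piecing the relations together gives one ordering: F < J < K < H < E < M < D < B < A < L < C < G.
Counting 7 from the smallest end gives D.

D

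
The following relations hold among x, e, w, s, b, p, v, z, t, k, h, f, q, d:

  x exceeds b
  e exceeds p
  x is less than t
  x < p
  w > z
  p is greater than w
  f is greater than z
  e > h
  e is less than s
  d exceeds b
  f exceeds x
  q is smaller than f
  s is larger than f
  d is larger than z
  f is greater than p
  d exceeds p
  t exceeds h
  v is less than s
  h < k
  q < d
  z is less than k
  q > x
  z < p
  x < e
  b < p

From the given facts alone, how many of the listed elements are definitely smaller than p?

4

The elements the relations force below p are b, z, w, x — no chain reaches any other.
That is 4.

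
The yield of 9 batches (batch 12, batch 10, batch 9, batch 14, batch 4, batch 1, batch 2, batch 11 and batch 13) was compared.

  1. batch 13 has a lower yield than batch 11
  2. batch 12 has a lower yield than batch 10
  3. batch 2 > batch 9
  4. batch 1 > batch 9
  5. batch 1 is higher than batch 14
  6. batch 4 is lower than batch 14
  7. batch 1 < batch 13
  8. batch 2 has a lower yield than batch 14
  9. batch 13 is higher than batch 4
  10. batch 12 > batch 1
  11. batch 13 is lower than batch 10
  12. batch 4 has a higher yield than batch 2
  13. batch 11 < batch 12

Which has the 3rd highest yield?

Piecing the relations together gives one ordering: batch 9 < batch 2 < batch 4 < batch 14 < batch 1 < batch 13 < batch 11 < batch 12 < batch 10.
Counting 3 from the largest end gives batch 11.

batch 11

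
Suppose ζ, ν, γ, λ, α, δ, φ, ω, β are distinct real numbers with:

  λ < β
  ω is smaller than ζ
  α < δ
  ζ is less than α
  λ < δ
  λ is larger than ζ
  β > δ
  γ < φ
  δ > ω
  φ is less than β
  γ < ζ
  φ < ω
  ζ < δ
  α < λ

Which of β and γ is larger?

γ < φ < ω < ζ < α < λ < δ < β, by transitivity through φ, ω, ζ, α, λ, δ.
So γ < β; β is the larger of the two.

β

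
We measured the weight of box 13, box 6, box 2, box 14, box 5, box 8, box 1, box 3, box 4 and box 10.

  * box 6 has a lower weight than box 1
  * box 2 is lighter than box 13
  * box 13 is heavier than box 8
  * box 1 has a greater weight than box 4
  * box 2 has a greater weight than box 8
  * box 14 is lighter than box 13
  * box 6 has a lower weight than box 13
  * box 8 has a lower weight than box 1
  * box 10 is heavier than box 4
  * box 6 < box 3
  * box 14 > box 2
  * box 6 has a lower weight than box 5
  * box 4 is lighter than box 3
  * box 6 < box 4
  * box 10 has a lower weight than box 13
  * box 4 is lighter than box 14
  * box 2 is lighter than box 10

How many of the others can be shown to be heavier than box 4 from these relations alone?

The elements the relations force above box 4 are box 3, box 14, box 10, box 1, box 13 — no chain reaches any other.
That is 5.

5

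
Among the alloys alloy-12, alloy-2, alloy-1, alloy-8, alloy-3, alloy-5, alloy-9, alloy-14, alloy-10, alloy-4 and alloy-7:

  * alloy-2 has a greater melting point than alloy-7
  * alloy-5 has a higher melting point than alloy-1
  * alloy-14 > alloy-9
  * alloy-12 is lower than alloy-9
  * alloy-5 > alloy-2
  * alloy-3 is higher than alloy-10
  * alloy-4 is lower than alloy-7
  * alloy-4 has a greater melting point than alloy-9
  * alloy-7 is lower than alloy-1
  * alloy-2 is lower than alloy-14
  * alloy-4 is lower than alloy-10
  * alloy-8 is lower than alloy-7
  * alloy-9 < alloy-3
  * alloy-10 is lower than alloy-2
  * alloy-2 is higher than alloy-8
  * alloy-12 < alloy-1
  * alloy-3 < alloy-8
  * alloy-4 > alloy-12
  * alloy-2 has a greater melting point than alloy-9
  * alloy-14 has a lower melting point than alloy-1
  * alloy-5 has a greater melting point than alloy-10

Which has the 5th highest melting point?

alloy-7

Chaining the given pairs: alloy-12 < alloy-9 < alloy-4 < alloy-10 < alloy-3 < alloy-8 < alloy-7 < alloy-2 < alloy-14 < alloy-1 < alloy-5.
The 5th largest is alloy-7.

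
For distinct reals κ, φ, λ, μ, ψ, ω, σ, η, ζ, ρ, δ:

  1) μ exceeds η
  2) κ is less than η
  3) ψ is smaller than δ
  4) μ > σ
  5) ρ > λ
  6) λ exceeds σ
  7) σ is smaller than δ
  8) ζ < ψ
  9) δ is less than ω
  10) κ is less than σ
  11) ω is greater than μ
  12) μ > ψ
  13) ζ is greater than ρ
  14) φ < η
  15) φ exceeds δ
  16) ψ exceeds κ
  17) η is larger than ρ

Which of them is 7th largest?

Chaining the given pairs: κ < σ < λ < ρ < ζ < ψ < δ < φ < η < μ < ω.
Counting 7 from the largest end gives ζ.

ζ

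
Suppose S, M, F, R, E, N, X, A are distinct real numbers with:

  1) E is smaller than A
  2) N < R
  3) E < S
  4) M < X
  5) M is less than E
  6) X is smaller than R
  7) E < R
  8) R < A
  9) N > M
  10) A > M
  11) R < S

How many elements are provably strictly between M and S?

4

Chaining upward from M reaches: N, E, X, R, A.
Chaining downward from S reaches: N, E, X, R.
Strictly between M and S are those in both lists: N, E, X, R — 4 elements.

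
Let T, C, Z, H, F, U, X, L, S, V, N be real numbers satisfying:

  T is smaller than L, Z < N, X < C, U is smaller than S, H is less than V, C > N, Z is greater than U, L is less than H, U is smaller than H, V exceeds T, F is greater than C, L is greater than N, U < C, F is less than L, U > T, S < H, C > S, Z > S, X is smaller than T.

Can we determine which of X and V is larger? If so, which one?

V

X < T < U < S < Z < N < C < F < L < H < V, by transitivity through T, U, S, Z, N, C, F, L, H.
So V is larger.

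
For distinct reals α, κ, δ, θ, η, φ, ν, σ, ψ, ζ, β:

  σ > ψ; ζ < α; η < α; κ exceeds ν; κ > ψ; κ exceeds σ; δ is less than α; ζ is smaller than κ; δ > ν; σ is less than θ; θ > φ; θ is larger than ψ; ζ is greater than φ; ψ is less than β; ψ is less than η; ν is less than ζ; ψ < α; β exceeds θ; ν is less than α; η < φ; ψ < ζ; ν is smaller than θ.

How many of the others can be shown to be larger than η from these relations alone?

From η the given relations immediately reach φ, α.
From those, ζ, θ — 4 in total.
From those, κ, β — 6 in total.
Nothing else is reachable above η; 6 in all.

6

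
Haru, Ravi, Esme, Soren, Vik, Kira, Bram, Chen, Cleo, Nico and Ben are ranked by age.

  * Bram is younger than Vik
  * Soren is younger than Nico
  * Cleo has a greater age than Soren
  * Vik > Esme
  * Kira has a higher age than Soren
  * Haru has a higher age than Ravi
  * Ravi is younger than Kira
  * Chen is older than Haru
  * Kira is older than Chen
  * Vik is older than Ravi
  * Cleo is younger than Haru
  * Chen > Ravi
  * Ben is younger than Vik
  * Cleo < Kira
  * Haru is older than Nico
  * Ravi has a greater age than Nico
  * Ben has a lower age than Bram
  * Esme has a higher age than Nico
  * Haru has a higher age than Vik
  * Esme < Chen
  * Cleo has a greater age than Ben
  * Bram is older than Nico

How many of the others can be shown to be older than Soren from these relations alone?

9

The elements the relations force above Soren are Cleo, Nico, Bram, Ravi, Esme, Vik, Haru, Chen, Kira — no chain reaches any other.
That is 9.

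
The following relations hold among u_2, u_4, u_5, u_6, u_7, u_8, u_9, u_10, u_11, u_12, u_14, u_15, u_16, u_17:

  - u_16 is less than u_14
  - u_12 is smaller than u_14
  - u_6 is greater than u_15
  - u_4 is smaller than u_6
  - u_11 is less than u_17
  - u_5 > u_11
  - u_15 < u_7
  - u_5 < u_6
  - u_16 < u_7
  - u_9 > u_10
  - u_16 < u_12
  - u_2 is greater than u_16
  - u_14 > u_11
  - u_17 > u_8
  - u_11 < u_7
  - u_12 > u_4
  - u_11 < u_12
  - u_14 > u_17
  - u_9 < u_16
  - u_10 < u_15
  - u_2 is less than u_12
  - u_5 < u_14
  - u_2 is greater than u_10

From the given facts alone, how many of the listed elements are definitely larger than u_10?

8

From u_10 the given relations immediately reach u_9, u_15, u_2.
From those, u_16, u_12, u_7, u_6 — 7 in total.
From those, u_14 — 8 in total.
No other element is forced above u_10 by the given relations, so the count is 8.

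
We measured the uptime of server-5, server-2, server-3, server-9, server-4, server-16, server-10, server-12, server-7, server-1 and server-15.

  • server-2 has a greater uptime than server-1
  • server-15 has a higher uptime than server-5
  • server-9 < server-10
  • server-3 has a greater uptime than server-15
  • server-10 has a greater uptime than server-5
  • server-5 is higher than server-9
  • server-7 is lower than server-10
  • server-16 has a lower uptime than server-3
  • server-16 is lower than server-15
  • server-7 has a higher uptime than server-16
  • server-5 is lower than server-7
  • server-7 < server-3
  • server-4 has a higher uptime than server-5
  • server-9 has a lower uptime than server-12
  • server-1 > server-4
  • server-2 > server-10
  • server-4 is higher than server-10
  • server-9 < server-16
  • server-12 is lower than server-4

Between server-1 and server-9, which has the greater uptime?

Link the given pairs in sequence: server-9 < server-16; server-16 < server-7; server-7 < server-10; server-10 < server-4; server-4 < server-1.
Together: server-9 < server-16 < server-7 < server-10 < server-4 < server-1.
So server-9 < server-1; server-1 is the higher of the two.

server-1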